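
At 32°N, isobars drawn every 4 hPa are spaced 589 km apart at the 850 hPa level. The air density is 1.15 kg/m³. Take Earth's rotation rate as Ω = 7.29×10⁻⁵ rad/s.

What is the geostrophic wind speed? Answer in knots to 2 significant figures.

Coriolis parameter at 32°N:
f = 2Ω sin φ = 2 × 7.29×10⁻⁵ × sin 32° = 7.73×10⁻⁵ s⁻¹
Pressure gradient: |∂P/∂n| = 400 Pa / 589000 m = 6.79×10⁻⁴ Pa/m
Geostrophic balance (pressure-gradient force = Coriolis force):
V_g = (1/(fρ)) |∂P/∂n| = 6.79×10⁻⁴ / (7.73×10⁻⁵ × 1.15) = 7.64 m/s
Converting: 7.64 m/s × 1.944 = 15 knots

15 knots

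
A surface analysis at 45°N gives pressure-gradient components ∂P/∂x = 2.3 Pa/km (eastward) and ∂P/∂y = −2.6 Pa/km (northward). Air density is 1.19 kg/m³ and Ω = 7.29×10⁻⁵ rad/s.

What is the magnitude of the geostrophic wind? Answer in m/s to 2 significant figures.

Coriolis parameter at 45°N:
f = 2Ω sin φ = 2 × 7.29×10⁻⁵ × sin 45° = 1.03×10⁻⁴ s⁻¹
Component geostrophic relations (x east, y north):
u_g = −(1/(fρ)) ∂P/∂y,  v_g = (1/(fρ)) ∂P/∂x
u_g = −(−2.6×10⁻³)/(1.03×10⁻⁴ × 1.19) = 21.2 m/s;  v_g = (2.3×10⁻³)/(1.03×10⁻⁴ × 1.19) = 18.7 m/s
|V_g| = √(u_g² + v_g²) = 28.3 m/s

28 m/s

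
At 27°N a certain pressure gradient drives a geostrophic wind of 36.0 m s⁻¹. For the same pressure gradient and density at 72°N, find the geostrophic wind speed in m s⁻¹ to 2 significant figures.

17 m s⁻¹

With the same pressure gradient and density, V_g ∝ 1/f ∝ 1/sin φ.
V₂ = V₁ · sin φ₁ / sin φ₂ = 36.0 × sin 27° / sin 72°
V₂ = 36.0 × 0.4540/0.9511 = 17 m s⁻¹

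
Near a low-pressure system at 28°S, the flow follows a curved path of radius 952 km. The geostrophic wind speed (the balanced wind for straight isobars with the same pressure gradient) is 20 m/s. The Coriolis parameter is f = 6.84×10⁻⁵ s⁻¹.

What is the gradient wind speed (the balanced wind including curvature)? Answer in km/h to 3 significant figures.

57.8 km/h

Around a low, centrifugal force acts outward with Coriolis, so pressure-gradient force balances both:
(1/ρ)|∂P/∂n| = fV + V²/R  →  V² + fR·V − fR·V_g = 0
With fR = 6.84×10⁻⁵ × 952×10³ m = 65.1 m/s:
V = [−fR + √((fR)² + 4 fR V_g)]/2 = [−65.1 + √(65.1² + 4×65.1×20)]/2 = 16 m/s
Subgeostrophic (V < V_g = 20 m/s), as expected around a low.
Converting: 16 m/s × 3.6 = 57.8 km/h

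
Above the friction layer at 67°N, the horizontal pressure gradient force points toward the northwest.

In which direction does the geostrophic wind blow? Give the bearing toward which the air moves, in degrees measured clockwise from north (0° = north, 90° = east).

045°

The pressure-gradient force points toward the northwest (bearing 315°).
Geostrophic balance: in the Northern Hemisphere the Coriolis force deflects motion to the right, so the geostrophic wind blows 90° to the right of the pressure-gradient force (low pressure on the left).
Rotating 315° by 90° clockwise gives 045° — the wind blows toward the northeast.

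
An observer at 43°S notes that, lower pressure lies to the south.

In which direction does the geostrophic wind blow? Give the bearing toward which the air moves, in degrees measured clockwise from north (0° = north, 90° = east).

090°

The pressure-gradient force points toward the south (bearing 180°).
Geostrophic balance: in the Southern Hemisphere the Coriolis force deflects motion to the left, so the geostrophic wind blows 90° to the left of the pressure-gradient force (low pressure on the right).
Rotating 180° by 90° counterclockwise gives 090° — the wind blows toward the east.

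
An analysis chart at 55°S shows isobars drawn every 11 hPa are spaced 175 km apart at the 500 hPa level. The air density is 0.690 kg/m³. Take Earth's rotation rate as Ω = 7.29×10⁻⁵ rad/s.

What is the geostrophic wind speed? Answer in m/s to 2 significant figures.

Coriolis parameter at 55°S:
f = 2Ω sin φ = 2 × 7.29×10⁻⁵ × sin 55° = 1.19×10⁻⁴ s⁻¹
Pressure gradient: |∂P/∂n| = 1100 Pa / 175000 m = 6.29×10⁻³ Pa/m
Geostrophic balance (pressure-gradient force = Coriolis force):
V_g = (1/(fρ)) |∂P/∂n| = 6.29×10⁻³ / (1.19×10⁻⁴ × 0.690) = 76.3 m/s

76 m/s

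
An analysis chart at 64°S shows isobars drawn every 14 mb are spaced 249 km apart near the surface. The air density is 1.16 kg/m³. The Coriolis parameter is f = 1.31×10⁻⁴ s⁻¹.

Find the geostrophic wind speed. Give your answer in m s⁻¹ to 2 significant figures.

Pressure gradient: |∂P/∂n| = 1400 Pa / 249000 m = 5.62×10⁻³ Pa/m
Geostrophic balance (pressure-gradient force = Coriolis force):
V_g = (1/(fρ)) |∂P/∂n| = 5.62×10⁻³ / (1.31×10⁻⁴ × 1.16) = 37.0 m/s

37 m s⁻¹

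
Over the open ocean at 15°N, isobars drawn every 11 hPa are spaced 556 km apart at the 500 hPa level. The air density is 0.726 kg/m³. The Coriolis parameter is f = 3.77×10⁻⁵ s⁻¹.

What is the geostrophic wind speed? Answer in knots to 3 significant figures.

141 knots

Pressure gradient: |∂P/∂n| = 1100 Pa / 556000 m = 1.98×10⁻³ Pa/m
Geostrophic balance (pressure-gradient force = Coriolis force):
V_g = (1/(fρ)) |∂P/∂n| = 1.98×10⁻³ / (3.77×10⁻⁵ × 0.726) = 72.3 m/s
Converting: 72.3 m/s × 1.944 = 141 knots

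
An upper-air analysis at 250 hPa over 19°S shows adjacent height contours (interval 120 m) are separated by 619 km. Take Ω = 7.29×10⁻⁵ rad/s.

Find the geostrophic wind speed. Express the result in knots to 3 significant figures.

Coriolis parameter at 19°S:
f = 2Ω sin φ = 2 × 7.29×10⁻⁵ × sin 19° = 4.75×10⁻⁵ s⁻¹
Height gradient: |∂Z/∂n| = 120 m / 619000 m = 1.94×10⁻⁴
On a pressure surface, geostrophic balance gives V_g = (g/f)|∂Z/∂n|:
V_g = 9.81 × 1.94×10⁻⁴ / 4.75×10⁻⁵ = 40.1 m/s
Converting: 40.1 m/s × 1.944 = 77.9 knots

77.9 knots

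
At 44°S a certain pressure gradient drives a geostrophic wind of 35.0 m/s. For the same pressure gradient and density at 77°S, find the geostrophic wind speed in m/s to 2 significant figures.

25 m/s

With the same pressure gradient and density, V_g ∝ 1/f ∝ 1/sin φ.
V₂ = V₁ · sin φ₁ / sin φ₂ = 35.0 × sin 44° / sin 77°
V₂ = 35.0 × 0.6947/0.9744 = 25 m/s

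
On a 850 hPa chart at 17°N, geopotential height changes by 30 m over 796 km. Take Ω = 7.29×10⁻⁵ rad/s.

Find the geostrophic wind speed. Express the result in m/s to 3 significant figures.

Coriolis parameter at 17°N:
f = 2Ω sin φ = 2 × 7.29×10⁻⁵ × sin 17° = 4.26×10⁻⁵ s⁻¹
Height gradient: |∂Z/∂n| = 30 m / 796000 m = 3.77×10⁻⁵
On a pressure surface, geostrophic balance gives V_g = (g/f)|∂Z/∂n|:
V_g = 9.81 × 3.77×10⁻⁵ / 4.26×10⁻⁵ = 8.67 m/s

8.67 m/s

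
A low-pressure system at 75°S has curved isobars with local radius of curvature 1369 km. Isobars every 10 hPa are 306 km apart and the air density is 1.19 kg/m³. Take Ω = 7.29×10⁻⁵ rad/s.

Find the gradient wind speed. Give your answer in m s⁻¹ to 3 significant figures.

17.8 m s⁻¹

Coriolis parameter at 75°S:
f = 2Ω sin φ = 2 × 7.29×10⁻⁵ × sin 75° = 1.41×10⁻⁴ s⁻¹
Pressure gradient: |∂P/∂n| = 1000 Pa / 306000 m = 3.27×10⁻³ Pa/m
Geostrophic speed: V_g = |∂P/∂n|/(fρ) = 3.27×10⁻³/(1.41×10⁻⁴ × 1.19) = 19.5 m/s
Around a low, centrifugal force acts outward with Coriolis, so pressure-gradient force balances both:
(1/ρ)|∂P/∂n| = fV + V²/R  →  V² + fR·V − fR·V_g = 0
With fR = 1.41×10⁻⁴ × 1369×10³ m = 193 m/s:
V = [−fR + √((fR)² + 4 fR V_g)]/2 = [−193 + √(193² + 4×193×19.5)]/2 = 17.8 m/s
Subgeostrophic (V < V_g = 19.5 m/s), as expected around a low.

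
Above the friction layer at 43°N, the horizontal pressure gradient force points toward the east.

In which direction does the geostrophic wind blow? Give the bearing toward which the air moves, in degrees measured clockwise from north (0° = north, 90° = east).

The pressure-gradient force points toward the east (bearing 090°).
Geostrophic balance: in the Northern Hemisphere the Coriolis force deflects motion to the right, so the geostrophic wind blows 90° to the right of the pressure-gradient force (low pressure on the left).
Rotating 090° by 90° clockwise gives 180° — the wind blows toward the south.

180°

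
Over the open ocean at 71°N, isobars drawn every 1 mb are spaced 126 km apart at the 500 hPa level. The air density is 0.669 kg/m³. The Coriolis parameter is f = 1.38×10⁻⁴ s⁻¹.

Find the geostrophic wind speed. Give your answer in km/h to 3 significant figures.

Pressure gradient: |∂P/∂n| = 100 Pa / 126000 m = 7.94×10⁻⁴ Pa/m
Geostrophic balance (pressure-gradient force = Coriolis force):
V_g = (1/(fρ)) |∂P/∂n| = 7.94×10⁻⁴ / (1.38×10⁻⁴ × 0.669) = 8.60 m/s
Converting: 8.60 m/s × 3.6 = 30.9 km/h

30.9 km/h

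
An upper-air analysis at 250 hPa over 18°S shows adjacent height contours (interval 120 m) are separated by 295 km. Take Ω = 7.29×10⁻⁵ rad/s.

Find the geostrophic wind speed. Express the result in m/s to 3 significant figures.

Coriolis parameter at 18°S:
f = 2Ω sin φ = 2 × 7.29×10⁻⁵ × sin 18° = 4.51×10⁻⁵ s⁻¹
Height gradient: |∂Z/∂n| = 120 m / 295000 m = 4.07×10⁻⁴
On a pressure surface, geostrophic balance gives V_g = (g/f)|∂Z/∂n|:
V_g = 9.81 × 4.07×10⁻⁴ / 4.51×10⁻⁵ = 88.6 m/s

88.6 m/s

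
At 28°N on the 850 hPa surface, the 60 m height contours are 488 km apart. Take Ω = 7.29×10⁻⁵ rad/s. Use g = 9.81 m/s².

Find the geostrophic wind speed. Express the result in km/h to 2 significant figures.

63 km/h

Coriolis parameter at 28°N:
f = 2Ω sin φ = 2 × 7.29×10⁻⁵ × sin 28° = 6.84×10⁻⁵ s⁻¹
Height gradient: |∂Z/∂n| = 60 m / 488000 m = 1.23×10⁻⁴
On a pressure surface, geostrophic balance gives V_g = (g/f)|∂Z/∂n|:
V_g = 9.81 × 1.23×10⁻⁴ / 6.84×10⁻⁵ = 17.6 m/s
Converting: 17.6 m/s × 3.6 = 63 km/h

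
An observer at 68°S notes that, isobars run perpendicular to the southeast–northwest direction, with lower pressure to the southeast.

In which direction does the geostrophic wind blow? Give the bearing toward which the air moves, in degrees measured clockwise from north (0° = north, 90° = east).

The pressure-gradient force points toward the southeast (bearing 135°).
Geostrophic balance: in the Southern Hemisphere the Coriolis force deflects motion to the left, so the geostrophic wind blows 90° to the left of the pressure-gradient force (low pressure on the right).
Rotating 135° by 90° counterclockwise gives 045° — the wind blows toward the northeast.

045°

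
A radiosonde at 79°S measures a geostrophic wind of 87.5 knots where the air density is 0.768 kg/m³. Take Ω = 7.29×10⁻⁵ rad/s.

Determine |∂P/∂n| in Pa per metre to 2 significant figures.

Coriolis parameter at 79°S:
f = 2Ω sin φ = 2 × 7.29×10⁻⁵ × sin 79° = 1.43×10⁻⁴ s⁻¹
Wind speed in SI: 87.5 knots = 45.0 m/s
Geostrophic balance rearranged: |∂P/∂n| = f ρ V_g
|∂P/∂n| = 1.43×10⁻⁴ × 0.768 × 45.0 = 4.95×10⁻³ Pa/m

4.9×10⁻³ Pa/m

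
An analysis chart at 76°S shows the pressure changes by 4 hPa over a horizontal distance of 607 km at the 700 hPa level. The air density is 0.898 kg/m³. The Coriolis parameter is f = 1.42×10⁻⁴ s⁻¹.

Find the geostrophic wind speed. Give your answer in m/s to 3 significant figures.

5.17 m/s

Pressure gradient: |∂P/∂n| = 400 Pa / 607000 m = 6.59×10⁻⁴ Pa/m
Geostrophic balance (pressure-gradient force = Coriolis force):
V_g = (1/(fρ)) |∂P/∂n| = 6.59×10⁻⁴ / (1.42×10⁻⁴ × 0.898) = 5.17 m/s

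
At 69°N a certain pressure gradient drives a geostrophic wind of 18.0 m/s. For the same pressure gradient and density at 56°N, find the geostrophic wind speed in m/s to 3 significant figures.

With the same pressure gradient and density, V_g ∝ 1/f ∝ 1/sin φ.
V₂ = V₁ · sin φ₁ / sin φ₂ = 18.0 × sin 69° / sin 56°
V₂ = 18.0 × 0.9336/0.8290 = 20.3 m/s

20.3 m/s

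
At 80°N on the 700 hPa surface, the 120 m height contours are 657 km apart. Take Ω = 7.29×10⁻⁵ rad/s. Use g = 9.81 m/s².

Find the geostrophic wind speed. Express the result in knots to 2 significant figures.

24 knots

Coriolis parameter at 80°N:
f = 2Ω sin φ = 2 × 7.29×10⁻⁵ × sin 80° = 1.44×10⁻⁴ s⁻¹
Height gradient: |∂Z/∂n| = 120 m / 657000 m = 1.83×10⁻⁴
On a pressure surface, geostrophic balance gives V_g = (g/f)|∂Z/∂n|:
V_g = 9.81 × 1.83×10⁻⁴ / 1.44×10⁻⁴ = 12.5 m/s
Converting: 12.5 m/s × 1.944 = 24 knots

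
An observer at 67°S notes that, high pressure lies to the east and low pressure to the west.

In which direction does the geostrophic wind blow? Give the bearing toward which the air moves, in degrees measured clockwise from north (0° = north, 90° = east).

180°

The pressure-gradient force points toward the west (bearing 270°).
Geostrophic balance: in the Southern Hemisphere the Coriolis force deflects motion to the left, so the geostrophic wind blows 90° to the left of the pressure-gradient force (low pressure on the right).
Rotating 270° by 90° counterclockwise gives 180° — the wind blows toward the south.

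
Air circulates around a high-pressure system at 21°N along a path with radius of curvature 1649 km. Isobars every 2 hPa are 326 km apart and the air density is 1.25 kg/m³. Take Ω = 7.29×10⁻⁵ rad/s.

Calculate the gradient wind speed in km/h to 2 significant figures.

39 km/h

Coriolis parameter at 21°N:
f = 2Ω sin φ = 2 × 7.29×10⁻⁵ × sin 21° = 5.23×10⁻⁵ s⁻¹
Pressure gradient: |∂P/∂n| = 200 Pa / 326000 m = 6.13×10⁻⁴ Pa/m
Geostrophic speed: V_g = |∂P/∂n|/(fρ) = 6.13×10⁻⁴/(5.23×10⁻⁵ × 1.25) = 9.39 m/s
Around a high, pressure-gradient force acts outward with centrifugal, so Coriolis balances both:
fV = (1/ρ)|∂P/∂n| + V²/R  →  V² − fR·V + fR·V_g = 0
With fR = 5.23×10⁻⁵ × 1649×10³ m = 86.2 m/s:
V = [fR − √((fR)² − 4 fR V_g)]/2 = [86.2 − √(86.2² − 4×86.2×9.39)]/2 = 10.7 m/s
Supergeostrophic (V > V_g = 9.39 m/s), as expected around a high.
Converting: 10.7 m/s × 3.6 = 39 km/h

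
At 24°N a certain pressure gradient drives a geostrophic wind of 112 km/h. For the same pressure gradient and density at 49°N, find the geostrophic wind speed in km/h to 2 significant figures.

60 km/h

With the same pressure gradient and density, V_g ∝ 1/f ∝ 1/sin φ.
V₂ = V₁ · sin φ₁ / sin φ₂ = 112 × sin 24° / sin 49°
V₂ = 112 × 0.4067/0.7547 = 60 km/h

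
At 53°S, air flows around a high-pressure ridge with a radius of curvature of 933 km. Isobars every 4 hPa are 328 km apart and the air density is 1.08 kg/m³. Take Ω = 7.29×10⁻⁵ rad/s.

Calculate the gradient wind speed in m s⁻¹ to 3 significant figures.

Coriolis parameter at 53°S:
f = 2Ω sin φ = 2 × 7.29×10⁻⁵ × sin 53° = 1.16×10⁻⁴ s⁻¹
Pressure gradient: |∂P/∂n| = 400 Pa / 328000 m = 1.22×10⁻³ Pa/m
Geostrophic speed: V_g = |∂P/∂n|/(fρ) = 1.22×10⁻³/(1.16×10⁻⁴ × 1.08) = 9.70 m/s
Around a high, pressure-gradient force acts outward with centrifugal, so Coriolis balances both:
fV = (1/ρ)|∂P/∂n| + V²/R  →  V² − fR·V + fR·V_g = 0
With fR = 1.16×10⁻⁴ × 933×10³ m = 109 m/s:
V = [fR − √((fR)² − 4 fR V_g)]/2 = [109 − √(109² − 4×109×9.7)]/2 = 10.8 m/s
Supergeostrophic (V > V_g = 9.7 m/s), as expected around a high.

10.8 m s⁻¹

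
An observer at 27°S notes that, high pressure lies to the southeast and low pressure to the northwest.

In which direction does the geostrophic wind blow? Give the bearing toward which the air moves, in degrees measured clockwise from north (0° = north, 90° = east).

The pressure-gradient force points toward the northwest (bearing 315°).
Geostrophic balance: in the Southern Hemisphere the Coriolis force deflects motion to the left, so the geostrophic wind blows 90° to the left of the pressure-gradient force (low pressure on the right).
Rotating 315° by 90° counterclockwise gives 225° — the wind blows toward the southwest.

225°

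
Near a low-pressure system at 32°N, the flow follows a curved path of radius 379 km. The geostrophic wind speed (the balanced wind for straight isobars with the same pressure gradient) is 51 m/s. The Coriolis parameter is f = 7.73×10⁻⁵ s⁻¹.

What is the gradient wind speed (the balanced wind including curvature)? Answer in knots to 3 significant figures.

Around a low, centrifugal force acts outward with Coriolis, so pressure-gradient force balances both:
(1/ρ)|∂P/∂n| = fV + V²/R  →  V² + fR·V − fR·V_g = 0
With fR = 7.73×10⁻⁵ × 379×10³ m = 29.3 m/s:
V = [−fR + √((fR)² + 4 fR V_g)]/2 = [−29.3 + √(29.3² + 4×29.3×51)]/2 = 26.7 m/s
Subgeostrophic (V < V_g = 51 m/s), as expected around a low.
Converting: 26.7 m/s × 1.944 = 51.9 knots

51.9 knots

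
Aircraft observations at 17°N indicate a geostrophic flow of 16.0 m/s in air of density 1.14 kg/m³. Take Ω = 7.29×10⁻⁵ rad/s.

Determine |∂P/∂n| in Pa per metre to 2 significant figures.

7.8×10⁻⁴ Pa/m

Coriolis parameter at 17°N:
f = 2Ω sin φ = 2 × 7.29×10⁻⁵ × sin 17° = 4.26×10⁻⁵ s⁻¹
Geostrophic balance rearranged: |∂P/∂n| = f ρ V_g
|∂P/∂n| = 4.26×10⁻⁵ × 1.14 × 16.0 = 7.78×10⁻⁴ Pa/m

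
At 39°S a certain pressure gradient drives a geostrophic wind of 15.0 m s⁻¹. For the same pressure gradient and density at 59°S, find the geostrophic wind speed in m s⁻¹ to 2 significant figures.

With the same pressure gradient and density, V_g ∝ 1/f ∝ 1/sin φ.
V₂ = V₁ · sin φ₁ / sin φ₂ = 15.0 × sin 39° / sin 59°
V₂ = 15.0 × 0.6293/0.8572 = 11 m s⁻¹

11 m s⁻¹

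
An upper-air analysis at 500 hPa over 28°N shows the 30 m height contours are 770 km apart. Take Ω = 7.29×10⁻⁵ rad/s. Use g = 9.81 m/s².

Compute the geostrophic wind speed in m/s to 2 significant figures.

5.6 m/s

Coriolis parameter at 28°N:
f = 2Ω sin φ = 2 × 7.29×10⁻⁵ × sin 28° = 6.84×10⁻⁵ s⁻¹
Height gradient: |∂Z/∂n| = 30 m / 770000 m = 3.90×10⁻⁵
On a pressure surface, geostrophic balance gives V_g = (g/f)|∂Z/∂n|:
V_g = 9.81 × 3.90×10⁻⁵ / 6.84×10⁻⁵ = 5.58 m/s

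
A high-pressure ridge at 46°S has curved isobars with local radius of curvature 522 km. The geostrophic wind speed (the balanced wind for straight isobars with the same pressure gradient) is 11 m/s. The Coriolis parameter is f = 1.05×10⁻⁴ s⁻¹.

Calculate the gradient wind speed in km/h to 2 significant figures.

Around a high, pressure-gradient force acts outward with centrifugal, so Coriolis balances both:
fV = (1/ρ)|∂P/∂n| + V²/R  →  V² − fR·V + fR·V_g = 0
With fR = 1.05×10⁻⁴ × 522×10³ m = 54.8 m/s:
V = [fR − √((fR)² − 4 fR V_g)]/2 = [54.8 − √(54.8² − 4×54.8×11)]/2 = 15.2 m/s
Supergeostrophic (V > V_g = 11 m/s), as expected around a high.
Converting: 15.2 m/s × 3.6 = 55 km/h

55 km/h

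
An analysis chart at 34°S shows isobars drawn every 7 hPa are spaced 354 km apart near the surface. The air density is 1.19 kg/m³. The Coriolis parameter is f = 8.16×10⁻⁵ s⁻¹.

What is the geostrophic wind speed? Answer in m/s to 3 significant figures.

20.4 m/s

Pressure gradient: |∂P/∂n| = 700 Pa / 354000 m = 1.98×10⁻³ Pa/m
Geostrophic balance (pressure-gradient force = Coriolis force):
V_g = (1/(fρ)) |∂P/∂n| = 1.98×10⁻³ / (8.16×10⁻⁵ × 1.19) = 20.4 m/s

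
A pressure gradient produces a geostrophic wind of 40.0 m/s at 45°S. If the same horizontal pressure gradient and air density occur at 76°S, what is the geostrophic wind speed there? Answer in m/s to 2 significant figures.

With the same pressure gradient and density, V_g ∝ 1/f ∝ 1/sin φ.
V₂ = V₁ · sin φ₁ / sin φ₂ = 40.0 × sin 45° / sin 76°
V₂ = 40.0 × 0.7071/0.9703 = 29 m/s

29 m/s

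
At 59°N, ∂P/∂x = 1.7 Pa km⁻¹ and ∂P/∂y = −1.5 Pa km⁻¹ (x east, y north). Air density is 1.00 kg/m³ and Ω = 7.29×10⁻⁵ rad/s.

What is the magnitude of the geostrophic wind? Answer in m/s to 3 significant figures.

Coriolis parameter at 59°N:
f = 2Ω sin φ = 2 × 7.29×10⁻⁵ × sin 59° = 1.25×10⁻⁴ s⁻¹
Component geostrophic relations (x east, y north):
u_g = −(1/(fρ)) ∂P/∂y,  v_g = (1/(fρ)) ∂P/∂x
u_g = −(−1.5×10⁻³)/(1.25×10⁻⁴ × 1.00) = 12.0 m/s;  v_g = (1.7×10⁻³)/(1.25×10⁻⁴ × 1.00) = 13.6 m/s
|V_g| = √(u_g² + v_g²) = 18.1 m/s

18.1 m/s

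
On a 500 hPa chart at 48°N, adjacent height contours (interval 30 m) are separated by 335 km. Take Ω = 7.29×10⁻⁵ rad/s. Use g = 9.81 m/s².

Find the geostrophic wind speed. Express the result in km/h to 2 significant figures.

29 km/h

Coriolis parameter at 48°N:
f = 2Ω sin φ = 2 × 7.29×10⁻⁵ × sin 48° = 1.08×10⁻⁴ s⁻¹
Height gradient: |∂Z/∂n| = 30 m / 335000 m = 8.96×10⁻⁵
On a pressure surface, geostrophic balance gives V_g = (g/f)|∂Z/∂n|:
V_g = 9.81 × 8.96×10⁻⁵ / 1.08×10⁻⁴ = 8.11 m/s
Converting: 8.11 m/s × 3.6 = 29 km/h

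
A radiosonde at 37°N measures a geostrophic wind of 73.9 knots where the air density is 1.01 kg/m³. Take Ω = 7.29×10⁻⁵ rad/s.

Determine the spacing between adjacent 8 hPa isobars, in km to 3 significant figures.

Coriolis parameter at 37°N:
f = 2Ω sin φ = 2 × 7.29×10⁻⁵ × sin 37° = 8.77×10⁻⁵ s⁻¹
Wind speed in SI: 73.9 knots = 38.0 m/s
Geostrophic balance rearranged: |∂P/∂n| = f ρ V_g
|∂P/∂n| = 8.77×10⁻⁵ × 1.01 × 38.0 = 3.37×10⁻³ Pa/m
Isobar spacing: Δn = ΔP/|∂P/∂n| = 800 Pa / 3.37×10⁻³ Pa/m = 237446 m ≈ 237 km

237 km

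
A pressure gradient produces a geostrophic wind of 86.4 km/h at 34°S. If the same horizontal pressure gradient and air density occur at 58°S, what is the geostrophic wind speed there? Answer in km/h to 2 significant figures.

57 km/h

With the same pressure gradient and density, V_g ∝ 1/f ∝ 1/sin φ.
V₂ = V₁ · sin φ₁ / sin φ₂ = 86.4 × sin 34° / sin 58°
V₂ = 86.4 × 0.5592/0.8480 = 57 km/h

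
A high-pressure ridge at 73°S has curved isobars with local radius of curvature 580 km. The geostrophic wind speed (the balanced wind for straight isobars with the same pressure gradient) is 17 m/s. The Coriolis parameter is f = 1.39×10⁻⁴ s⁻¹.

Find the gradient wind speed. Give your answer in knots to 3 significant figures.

Around a high, pressure-gradient force acts outward with centrifugal, so Coriolis balances both:
fV = (1/ρ)|∂P/∂n| + V²/R  →  V² − fR·V + fR·V_g = 0
With fR = 1.39×10⁻⁴ × 580×10³ m = 80.6 m/s:
V = [fR − √((fR)² − 4 fR V_g)]/2 = [80.6 − √(80.6² − 4×80.6×17)]/2 = 24.4 m/s
Supergeostrophic (V > V_g = 17 m/s), as expected around a high.
Converting: 24.4 m/s × 1.944 = 47.4 knots

47.4 knots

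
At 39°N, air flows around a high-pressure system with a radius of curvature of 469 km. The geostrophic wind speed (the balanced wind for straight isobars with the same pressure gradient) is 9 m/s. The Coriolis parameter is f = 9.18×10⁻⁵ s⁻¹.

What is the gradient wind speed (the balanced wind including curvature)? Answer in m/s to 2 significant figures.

Around a high, pressure-gradient force acts outward with centrifugal, so Coriolis balances both:
fV = (1/ρ)|∂P/∂n| + V²/R  →  V² − fR·V + fR·V_g = 0
With fR = 9.18×10⁻⁵ × 469×10³ m = 43.1 m/s:
V = [fR − √((fR)² − 4 fR V_g)]/2 = [43.1 − √(43.1² − 4×43.1×9)]/2 = 12.8 m/s
Supergeostrophic (V > V_g = 9 m/s), as expected around a high.

13 m/s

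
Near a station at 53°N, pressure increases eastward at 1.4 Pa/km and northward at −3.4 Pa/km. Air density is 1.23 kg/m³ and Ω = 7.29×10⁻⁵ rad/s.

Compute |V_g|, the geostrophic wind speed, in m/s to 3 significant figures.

Coriolis parameter at 53°N:
f = 2Ω sin φ = 2 × 7.29×10⁻⁵ × sin 53° = 1.16×10⁻⁴ s⁻¹
Component geostrophic relations (x east, y north):
u_g = −(1/(fρ)) ∂P/∂y,  v_g = (1/(fρ)) ∂P/∂x
u_g = −(−3.4×10⁻³)/(1.16×10⁻⁴ × 1.23) = 23.7 m/s;  v_g = (1.4×10⁻³)/(1.16×10⁻⁴ × 1.23) = 9.78 m/s
|V_g| = √(u_g² + v_g²) = 25.7 m/s

25.7 m/s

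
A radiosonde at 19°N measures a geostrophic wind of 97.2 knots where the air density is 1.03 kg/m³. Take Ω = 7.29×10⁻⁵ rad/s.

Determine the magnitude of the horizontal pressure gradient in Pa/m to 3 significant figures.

Coriolis parameter at 19°N:
f = 2Ω sin φ = 2 × 7.29×10⁻⁵ × sin 19° = 4.75×10⁻⁵ s⁻¹
Wind speed in SI: 97.2 knots = 50.0 m/s
Geostrophic balance rearranged: |∂P/∂n| = f ρ V_g
|∂P/∂n| = 4.75×10⁻⁵ × 1.03 × 50.0 = 2.44×10⁻³ Pa/m

2.44×10⁻³ Pa/m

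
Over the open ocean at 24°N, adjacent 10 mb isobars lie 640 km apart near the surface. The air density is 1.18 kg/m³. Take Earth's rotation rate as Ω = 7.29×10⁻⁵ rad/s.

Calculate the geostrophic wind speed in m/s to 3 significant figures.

22.3 m/s

Coriolis parameter at 24°N:
f = 2Ω sin φ = 2 × 7.29×10⁻⁵ × sin 24° = 5.93×10⁻⁵ s⁻¹
Pressure gradient: |∂P/∂n| = 1000 Pa / 640000 m = 1.56×10⁻³ Pa/m
Geostrophic balance (pressure-gradient force = Coriolis force):
V_g = (1/(fρ)) |∂P/∂n| = 1.56×10⁻³ / (5.93×10⁻⁵ × 1.18) = 22.3 m/s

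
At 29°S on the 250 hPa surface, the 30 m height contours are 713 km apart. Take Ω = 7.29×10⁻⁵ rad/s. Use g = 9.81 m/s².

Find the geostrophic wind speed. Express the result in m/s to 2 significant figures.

Coriolis parameter at 29°S:
f = 2Ω sin φ = 2 × 7.29×10⁻⁵ × sin 29° = 7.07×10⁻⁵ s⁻¹
Height gradient: |∂Z/∂n| = 30 m / 713000 m = 4.21×10⁻⁵
On a pressure surface, geostrophic balance gives V_g = (g/f)|∂Z/∂n|:
V_g = 9.81 × 4.21×10⁻⁵ / 7.07×10⁻⁵ = 5.84 m/s

5.8 m/s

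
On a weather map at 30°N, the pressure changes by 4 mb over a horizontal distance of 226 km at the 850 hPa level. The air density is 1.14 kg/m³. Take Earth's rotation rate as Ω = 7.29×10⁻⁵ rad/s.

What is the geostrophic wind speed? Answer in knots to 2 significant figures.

Coriolis parameter at 30°N:
f = 2Ω sin φ = 2 × 7.29×10⁻⁵ × sin 30° = 7.29×10⁻⁵ s⁻¹
Pressure gradient: |∂P/∂n| = 400 Pa / 226000 m = 1.77×10⁻³ Pa/m
Geostrophic balance (pressure-gradient force = Coriolis force):
V_g = (1/(fρ)) |∂P/∂n| = 1.77×10⁻³ / (7.29×10⁻⁵ × 1.14) = 21.3 m/s
Converting: 21.3 m/s × 1.944 = 41 knots

41 knots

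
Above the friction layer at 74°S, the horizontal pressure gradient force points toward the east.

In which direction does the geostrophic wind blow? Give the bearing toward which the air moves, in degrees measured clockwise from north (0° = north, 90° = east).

000°

The pressure-gradient force points toward the east (bearing 090°).
Geostrophic balance: in the Southern Hemisphere the Coriolis force deflects motion to the left, so the geostrophic wind blows 90° to the left of the pressure-gradient force (low pressure on the right).
Rotating 090° by 90° counterclockwise gives 000° — the wind blows toward the north.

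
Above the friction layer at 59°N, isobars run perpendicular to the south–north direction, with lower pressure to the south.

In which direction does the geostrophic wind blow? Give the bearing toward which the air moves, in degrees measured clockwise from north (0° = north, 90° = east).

The pressure-gradient force points toward the south (bearing 180°).
Geostrophic balance: in the Northern Hemisphere the Coriolis force deflects motion to the right, so the geostrophic wind blows 90° to the right of the pressure-gradient force (low pressure on the left).
Rotating 180° by 90° clockwise gives 270° — the wind blows toward the west.

270°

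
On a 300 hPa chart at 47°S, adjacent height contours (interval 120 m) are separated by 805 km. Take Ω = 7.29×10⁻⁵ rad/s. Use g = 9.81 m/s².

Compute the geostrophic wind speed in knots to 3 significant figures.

26.7 knots

Coriolis parameter at 47°S:
f = 2Ω sin φ = 2 × 7.29×10⁻⁵ × sin 47° = 1.07×10⁻⁴ s⁻¹
Height gradient: |∂Z/∂n| = 120 m / 805000 m = 1.49×10⁻⁴
On a pressure surface, geostrophic balance gives V_g = (g/f)|∂Z/∂n|:
V_g = 9.81 × 1.49×10⁻⁴ / 1.07×10⁻⁴ = 13.7 m/s
Converting: 13.7 m/s × 1.944 = 26.7 knots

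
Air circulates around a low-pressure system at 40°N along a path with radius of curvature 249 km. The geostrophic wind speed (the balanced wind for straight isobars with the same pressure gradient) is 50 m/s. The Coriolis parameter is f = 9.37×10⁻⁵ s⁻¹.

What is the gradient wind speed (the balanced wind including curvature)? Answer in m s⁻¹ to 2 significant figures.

Around a low, centrifugal force acts outward with Coriolis, so pressure-gradient force balances both:
(1/ρ)|∂P/∂n| = fV + V²/R  →  V² + fR·V − fR·V_g = 0
With fR = 9.37×10⁻⁵ × 249×10³ m = 23.3 m/s:
V = [−fR + √((fR)² + 4 fR V_g)]/2 = [−23.3 + √(23.3² + 4×23.3×50)]/2 = 24.4 m/s
Subgeostrophic (V < V_g = 50 m/s), as expected around a low.

24 m s⁻¹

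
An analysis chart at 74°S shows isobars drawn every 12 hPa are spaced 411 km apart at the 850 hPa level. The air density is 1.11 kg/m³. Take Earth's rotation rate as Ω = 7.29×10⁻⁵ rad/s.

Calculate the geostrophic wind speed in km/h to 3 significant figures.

Coriolis parameter at 74°S:
f = 2Ω sin φ = 2 × 7.29×10⁻⁵ × sin 74° = 1.40×10⁻⁴ s⁻¹
Pressure gradient: |∂P/∂n| = 1200 Pa / 411000 m = 2.92×10⁻³ Pa/m
Geostrophic balance (pressure-gradient force = Coriolis force):
V_g = (1/(fρ)) |∂P/∂n| = 2.92×10⁻³ / (1.40×10⁻⁴ × 1.11) = 18.8 m/s
Converting: 18.8 m/s × 3.6 = 67.6 km/h

67.6 km/h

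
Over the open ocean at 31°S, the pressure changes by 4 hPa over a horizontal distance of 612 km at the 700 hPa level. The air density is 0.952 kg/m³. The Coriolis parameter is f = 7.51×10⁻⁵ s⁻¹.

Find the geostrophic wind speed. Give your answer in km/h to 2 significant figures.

Pressure gradient: |∂P/∂n| = 400 Pa / 612000 m = 6.54×10⁻⁴ Pa/m
Geostrophic balance (pressure-gradient force = Coriolis force):
V_g = (1/(fρ)) |∂P/∂n| = 6.54×10⁻⁴ / (7.51×10⁻⁵ × 0.952) = 9.14 m/s
Converting: 9.14 m/s × 3.6 = 33 km/h

33 km/h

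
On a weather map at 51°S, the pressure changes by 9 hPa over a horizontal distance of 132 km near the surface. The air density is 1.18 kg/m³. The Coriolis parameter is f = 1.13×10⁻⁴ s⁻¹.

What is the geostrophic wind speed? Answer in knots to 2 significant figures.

Pressure gradient: |∂P/∂n| = 900 Pa / 132000 m = 6.82×10⁻³ Pa/m
Geostrophic balance (pressure-gradient force = Coriolis force):
V_g = (1/(fρ)) |∂P/∂n| = 6.82×10⁻³ / (1.13×10⁻⁴ × 1.18) = 51.1 m/s
Converting: 51.1 m/s × 1.944 = 99 knots

99 knots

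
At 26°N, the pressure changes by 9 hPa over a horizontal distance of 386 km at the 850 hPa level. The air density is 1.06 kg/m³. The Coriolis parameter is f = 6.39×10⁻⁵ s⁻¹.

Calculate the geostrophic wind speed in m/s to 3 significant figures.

Pressure gradient: |∂P/∂n| = 900 Pa / 386000 m = 2.33×10⁻³ Pa/m
Geostrophic balance (pressure-gradient force = Coriolis force):
V_g = (1/(fρ)) |∂P/∂n| = 2.33×10⁻³ / (6.39×10⁻⁵ × 1.06) = 34.4 m/s

34.4 m/s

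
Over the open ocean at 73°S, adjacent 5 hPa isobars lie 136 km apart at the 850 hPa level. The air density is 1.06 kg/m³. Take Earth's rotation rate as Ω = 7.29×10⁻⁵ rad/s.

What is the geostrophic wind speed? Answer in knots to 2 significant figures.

48 knots

Coriolis parameter at 73°S:
f = 2Ω sin φ = 2 × 7.29×10⁻⁵ × sin 73° = 1.39×10⁻⁴ s⁻¹
Pressure gradient: |∂P/∂n| = 500 Pa / 136000 m = 3.68×10⁻³ Pa/m
Geostrophic balance (pressure-gradient force = Coriolis force):
V_g = (1/(fρ)) |∂P/∂n| = 3.68×10⁻³ / (1.39×10⁻⁴ × 1.06) = 24.9 m/s
Converting: 24.9 m/s × 1.944 = 48 knots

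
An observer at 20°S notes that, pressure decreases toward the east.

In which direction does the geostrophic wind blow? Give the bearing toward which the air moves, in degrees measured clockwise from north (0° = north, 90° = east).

000°

The pressure-gradient force points toward the east (bearing 090°).
Geostrophic balance: in the Southern Hemisphere the Coriolis force deflects motion to the left, so the geostrophic wind blows 90° to the left of the pressure-gradient force (low pressure on the right).
Rotating 090° by 90° counterclockwise gives 000° — the wind blows toward the north.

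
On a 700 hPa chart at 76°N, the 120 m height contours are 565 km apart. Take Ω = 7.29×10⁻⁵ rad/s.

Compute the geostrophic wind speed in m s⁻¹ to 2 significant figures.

Coriolis parameter at 76°N:
f = 2Ω sin φ = 2 × 7.29×10⁻⁵ × sin 76° = 1.41×10⁻⁴ s⁻¹
Height gradient: |∂Z/∂n| = 120 m / 565000 m = 2.12×10⁻⁴
On a pressure surface, geostrophic balance gives V_g = (g/f)|∂Z/∂n|:
V_g = 9.81 × 2.12×10⁻⁴ / 1.41×10⁻⁴ = 14.7 m/s

15 m s⁻¹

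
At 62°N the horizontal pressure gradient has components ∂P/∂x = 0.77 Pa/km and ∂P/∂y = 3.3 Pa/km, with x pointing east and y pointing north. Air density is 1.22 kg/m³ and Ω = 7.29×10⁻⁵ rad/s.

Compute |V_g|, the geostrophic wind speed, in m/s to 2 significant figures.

Coriolis parameter at 62°N:
f = 2Ω sin φ = 2 × 7.29×10⁻⁵ × sin 62° = 1.29×10⁻⁴ s⁻¹
Component geostrophic relations (x east, y north):
u_g = −(1/(fρ)) ∂P/∂y,  v_g = (1/(fρ)) ∂P/∂x
u_g = −(3.3×10⁻³)/(1.29×10⁻⁴ × 1.22) = −21.0 m/s;  v_g = (0.77×10⁻³)/(1.29×10⁻⁴ × 1.22) = 4.90 m/s
|V_g| = √(u_g² + v_g²) = 21.6 m/s

22 m/s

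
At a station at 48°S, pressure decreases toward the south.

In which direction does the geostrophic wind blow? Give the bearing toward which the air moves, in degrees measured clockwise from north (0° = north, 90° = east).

090°

The pressure-gradient force points toward the south (bearing 180°).
Geostrophic balance: in the Southern Hemisphere the Coriolis force deflects motion to the left, so the geostrophic wind blows 90° to the left of the pressure-gradient force (low pressure on the right).
Rotating 180° by 90° counterclockwise gives 090° — the wind blows toward the east.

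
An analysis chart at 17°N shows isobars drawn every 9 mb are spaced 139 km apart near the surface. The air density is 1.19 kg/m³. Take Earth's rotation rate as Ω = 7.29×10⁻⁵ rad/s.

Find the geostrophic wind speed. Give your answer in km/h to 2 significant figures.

460 km/h

Coriolis parameter at 17°N:
f = 2Ω sin φ = 2 × 7.29×10⁻⁵ × sin 17° = 4.26×10⁻⁵ s⁻¹
Pressure gradient: |∂P/∂n| = 900 Pa / 139000 m = 6.47×10⁻³ Pa/m
Geostrophic balance (pressure-gradient force = Coriolis force):
V_g = (1/(fρ)) |∂P/∂n| = 6.47×10⁻³ / (4.26×10⁻⁵ × 1.19) = 128 m/s
Converting: 128 m/s × 3.6 = 460 km/h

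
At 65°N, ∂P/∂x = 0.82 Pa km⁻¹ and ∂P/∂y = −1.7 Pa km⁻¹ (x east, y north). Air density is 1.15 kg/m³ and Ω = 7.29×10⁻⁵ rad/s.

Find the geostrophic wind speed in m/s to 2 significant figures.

12 m/s

Coriolis parameter at 65°N:
f = 2Ω sin φ = 2 × 7.29×10⁻⁵ × sin 65° = 1.32×10⁻⁴ s⁻¹
Component geostrophic relations (x east, y north):
u_g = −(1/(fρ)) ∂P/∂y,  v_g = (1/(fρ)) ∂P/∂x
u_g = −(−1.7×10⁻³)/(1.32×10⁻⁴ × 1.15) = 11.2 m/s;  v_g = (0.82×10⁻³)/(1.32×10⁻⁴ × 1.15) = 5.40 m/s
|V_g| = √(u_g² + v_g²) = 12.4 m/s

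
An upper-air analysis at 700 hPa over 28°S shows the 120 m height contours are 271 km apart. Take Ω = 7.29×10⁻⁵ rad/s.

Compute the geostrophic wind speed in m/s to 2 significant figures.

63 m/s

Coriolis parameter at 28°S:
f = 2Ω sin φ = 2 × 7.29×10⁻⁵ × sin 28° = 6.84×10⁻⁵ s⁻¹
Height gradient: |∂Z/∂n| = 120 m / 271000 m = 4.43×10⁻⁴
On a pressure surface, geostrophic balance gives V_g = (g/f)|∂Z/∂n|:
V_g = 9.81 × 4.43×10⁻⁴ / 6.84×10⁻⁵ = 63.5 m/s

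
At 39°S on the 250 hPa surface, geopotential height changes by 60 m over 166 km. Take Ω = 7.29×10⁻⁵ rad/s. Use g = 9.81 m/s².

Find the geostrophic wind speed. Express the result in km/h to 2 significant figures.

140 km/h

Coriolis parameter at 39°S:
f = 2Ω sin φ = 2 × 7.29×10⁻⁵ × sin 39° = 9.18×10⁻⁵ s⁻¹
Height gradient: |∂Z/∂n| = 60 m / 166000 m = 3.61×10⁻⁴
On a pressure surface, geostrophic balance gives V_g = (g/f)|∂Z/∂n|:
V_g = 9.81 × 3.61×10⁻⁴ / 9.18×10⁻⁵ = 38.6 m/s
Converting: 38.6 m/s × 3.6 = 140 km/h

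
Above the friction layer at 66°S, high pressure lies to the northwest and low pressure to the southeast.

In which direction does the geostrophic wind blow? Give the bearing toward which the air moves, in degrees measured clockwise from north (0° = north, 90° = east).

045°

The pressure-gradient force points toward the southeast (bearing 135°).
Geostrophic balance: in the Southern Hemisphere the Coriolis force deflects motion to the left, so the geostrophic wind blows 90° to the left of the pressure-gradient force (low pressure on the right).
Rotating 135° by 90° counterclockwise gives 045° — the wind blows toward the northeast.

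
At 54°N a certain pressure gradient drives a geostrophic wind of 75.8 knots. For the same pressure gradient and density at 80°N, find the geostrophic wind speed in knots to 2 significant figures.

With the same pressure gradient and density, V_g ∝ 1/f ∝ 1/sin φ.
V₂ = V₁ · sin φ₁ / sin φ₂ = 75.8 × sin 54° / sin 80°
V₂ = 75.8 × 0.8090/0.9848 = 62 knots

62 knots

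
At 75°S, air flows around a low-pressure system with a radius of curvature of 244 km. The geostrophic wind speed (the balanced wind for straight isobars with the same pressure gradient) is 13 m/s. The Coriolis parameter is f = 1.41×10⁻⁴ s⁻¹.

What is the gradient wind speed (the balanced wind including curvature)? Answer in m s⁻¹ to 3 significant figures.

10.1 m s⁻¹

Around a low, centrifugal force acts outward with Coriolis, so pressure-gradient force balances both:
(1/ρ)|∂P/∂n| = fV + V²/R  →  V² + fR·V − fR·V_g = 0
With fR = 1.41×10⁻⁴ × 244×10³ m = 34.4 m/s:
V = [−fR + √((fR)² + 4 fR V_g)]/2 = [−34.4 + √(34.4² + 4×34.4×13)]/2 = 10.1 m/s
Subgeostrophic (V < V_g = 13 m/s), as expected around a low.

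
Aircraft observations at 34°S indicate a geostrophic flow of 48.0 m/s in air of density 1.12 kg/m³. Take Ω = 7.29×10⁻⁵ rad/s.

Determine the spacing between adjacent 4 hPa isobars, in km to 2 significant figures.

91 km

Coriolis parameter at 34°S:
f = 2Ω sin φ = 2 × 7.29×10⁻⁵ × sin 34° = 8.15×10⁻⁵ s⁻¹
Geostrophic balance rearranged: |∂P/∂n| = f ρ V_g
|∂P/∂n| = 8.15×10⁻⁵ × 1.12 × 48.0 = 4.38×10⁻³ Pa/m
Isobar spacing: Δn = ΔP/|∂P/∂n| = 400 Pa / 4.38×10⁻³ Pa/m = 91260 m ≈ 91 km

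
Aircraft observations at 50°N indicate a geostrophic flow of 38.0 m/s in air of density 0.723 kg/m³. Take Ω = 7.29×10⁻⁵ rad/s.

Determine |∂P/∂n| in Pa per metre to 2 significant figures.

3.1×10⁻³ Pa/m

Coriolis parameter at 50°N:
f = 2Ω sin φ = 2 × 7.29×10⁻⁵ × sin 50° = 1.12×10⁻⁴ s⁻¹
Geostrophic balance rearranged: |∂P/∂n| = f ρ V_g
|∂P/∂n| = 1.12×10⁻⁴ × 0.723 × 38.0 = 3.07×10⁻³ Pa/m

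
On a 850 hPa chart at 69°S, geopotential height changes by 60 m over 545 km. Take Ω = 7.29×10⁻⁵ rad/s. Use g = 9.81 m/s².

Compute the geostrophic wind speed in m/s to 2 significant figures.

7.9 m/s

Coriolis parameter at 69°S:
f = 2Ω sin φ = 2 × 7.29×10⁻⁵ × sin 69° = 1.36×10⁻⁴ s⁻¹
Height gradient: |∂Z/∂n| = 60 m / 545000 m = 1.10×10⁻⁴
On a pressure surface, geostrophic balance gives V_g = (g/f)|∂Z/∂n|:
V_g = 9.81 × 1.10×10⁻⁴ / 1.36×10⁻⁴ = 7.93 m/s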